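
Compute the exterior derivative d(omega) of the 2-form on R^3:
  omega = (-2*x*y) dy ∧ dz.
d(omega) = (-2*y) dx ∧ dy ∧ dz

For a 2-form omega = sum_{i<j} g_{ij} dx_i ∧ dx_j, the exterior derivative is
  d(omega) = sum_{i<j} d(g_{ij}) ∧ dx_i ∧ dx_j = sum_{i<j, k} (∂g_{ij}/∂x_k) dx_k ∧ dx_i ∧ dx_j.
Expand each term, using dx_k ∧ dx_i ∧ dx_j = sgn(permutation) dx_{(a)} ∧ dx_{(b)} ∧ dx_{(c)} with (a < b < c) sorted:
  d(-2*x*y) includes (∂/∂x)(-2*x*y) dx = (-2*y) dx, which multiplied by dy ∧ dz gives (-2*y) dx ∧ dy ∧ dz
Collecting like 3-forms: d(omega) = (-2*y) dx ∧ dy ∧ dz.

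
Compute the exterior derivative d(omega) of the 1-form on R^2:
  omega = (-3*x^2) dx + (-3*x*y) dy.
d(omega) = (-3*y) dx ∧ dy

For a 1-form omega = sum_i f_i dx_i, the exterior derivative is
  d(omega) = sum_{i < j} (∂f_j/∂x_i - ∂f_i/∂x_j) dx_i ∧ dx_j.
  coefficient of dx ∧ dy: ∂f_2/∂x - ∂f_1/∂y = ∂(-3*x*y)/∂x - ∂(-3*x^2)/∂y = -3*y
Assembling: d(omega) = (-3*y) dx ∧ dy.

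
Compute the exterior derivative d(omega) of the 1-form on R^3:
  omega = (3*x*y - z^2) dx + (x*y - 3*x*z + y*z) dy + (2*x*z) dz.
d(omega) = (-3*x + y - 3*z) dx ∧ dy + (4*z) dx ∧ dz + (3*x - y) dy ∧ dz

For a 1-form omega = sum_i f_i dx_i, the exterior derivative is
  d(omega) = sum_{i < j} (∂f_j/∂x_i - ∂f_i/∂x_j) dx_i ∧ dx_j.
  coefficient of dx ∧ dy: ∂f_2/∂x - ∂f_1/∂y = ∂(x*y - 3*x*z + y*z)/∂x - ∂(3*x*y - z^2)/∂y = -3*x + y - 3*z
  coefficient of dx ∧ dz: ∂f_3/∂x - ∂f_1/∂z = ∂(2*x*z)/∂x - ∂(3*x*y - z^2)/∂z = 4*z
  coefficient of dy ∧ dz: ∂f_3/∂y - ∂f_2/∂z = ∂(2*x*z)/∂y - ∂(x*y - 3*x*z + y*z)/∂z = 3*x - y
Assembling: d(omega) = (-3*x + y - 3*z) dx ∧ dy + (4*z) dx ∧ dz + (3*x - y) dy ∧ dz.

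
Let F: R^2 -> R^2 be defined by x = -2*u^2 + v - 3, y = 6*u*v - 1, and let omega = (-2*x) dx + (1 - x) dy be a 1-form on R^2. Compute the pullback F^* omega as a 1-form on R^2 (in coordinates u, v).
F^* omega = (-16*u^3 + 12*u^2*v + 8*u*v - 24*u - 6*v^2 + 24*v) du + (12*u^3 + 4*u^2 - 6*u*v + 24*u - 2*v + 6) dv

Using F^*(f dg) = (f ∘ F) d(g ∘ F), substitute each coordinate x_i by F_i(u, v) in f_i, and replace dx_i by d F_i = (∂F_i/∂u) du + (∂F_i/∂v) dv.
  For the x component: f_1(F) = 4*u^2 - 2*v + 6; d F_1 = (-4*u) du + (1) dv
  For the y component: f_2(F) = 2*u^2 - v + 4; d F_2 = (6*v) du + (6*u) dv
Combining and collecting du, dv coefficients:
  coeff of du: -16*u^3 + 12*u^2*v + 8*u*v - 24*u - 6*v^2 + 24*v
  coeff of dv: 12*u^3 + 4*u^2 - 6*u*v + 24*u - 2*v + 6
F^* omega = (-16*u^3 + 12*u^2*v + 8*u*v - 24*u - 6*v^2 + 24*v) du + (12*u^3 + 4*u^2 - 6*u*v + 24*u - 2*v + 6) dv.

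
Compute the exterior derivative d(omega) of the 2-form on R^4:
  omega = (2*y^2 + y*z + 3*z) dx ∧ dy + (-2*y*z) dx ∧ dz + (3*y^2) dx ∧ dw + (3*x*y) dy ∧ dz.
d(omega) = (4*y + 2*z + 3) dx ∧ dy ∧ dz + (-6*y) dx ∧ dy ∧ dw

For a 2-form omega = sum_{i<j} g_{ij} dx_i ∧ dx_j, the exterior derivative is
  d(omega) = sum_{i<j} d(g_{ij}) ∧ dx_i ∧ dx_j = sum_{i<j, k} (∂g_{ij}/∂x_k) dx_k ∧ dx_i ∧ dx_j.
Expand each term, using dx_k ∧ dx_i ∧ dx_j = sgn(permutation) dx_{(a)} ∧ dx_{(b)} ∧ dx_{(c)} with (a < b < c) sorted:
  d(2*y^2 + y*z + 3*z) includes (∂/∂z)(2*y^2 + y*z + 3*z) dz = (y + 3) dz, which multiplied by dx ∧ dy gives (y + 3) dx ∧ dy ∧ dz
  d(-2*y*z) includes (∂/∂y)(-2*y*z) dy = (-2*z) dy, which multiplied by dx ∧ dz gives (2*z) dx ∧ dy ∧ dz
  d(3*y^2) includes (∂/∂y)(3*y^2) dy = (6*y) dy, which multiplied by dx ∧ dw gives (-6*y) dx ∧ dy ∧ dw
  d(3*x*y) includes (∂/∂x)(3*x*y) dx = (3*y) dx, which multiplied by dy ∧ dz gives (3*y) dx ∧ dy ∧ dz
Collecting like 3-forms: d(omega) = (4*y + 2*z + 3) dx ∧ dy ∧ dz + (-6*y) dx ∧ dy ∧ dw.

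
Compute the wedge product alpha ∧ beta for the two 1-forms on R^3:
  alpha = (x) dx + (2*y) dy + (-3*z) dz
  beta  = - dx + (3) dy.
alpha ∧ beta = (3*x + 2*y) dx ∧ dy + (-3*z) dx ∧ dz + (9*z) dy ∧ dz

Distribute the wedge, using dx_i ∧ dx_j = -dx_j ∧ dx_i and dx_i ∧ dx_i = 0. For each pair (i, j) with i < j, the coefficient of dx_i ∧ dx_j in alpha ∧ beta is (alpha_i * beta_j - alpha_j * beta_i). Collecting: alpha ∧ beta = (3*x + 2*y) dx ∧ dy + (-3*z) dx ∧ dz + (9*z) dy ∧ dz.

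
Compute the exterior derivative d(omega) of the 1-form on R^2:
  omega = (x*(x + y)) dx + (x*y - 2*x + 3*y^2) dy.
d(omega) = (-x + y - 2) dx ∧ dy

For a 1-form omega = sum_i f_i dx_i, the exterior derivative is
  d(omega) = sum_{i < j} (∂f_j/∂x_i - ∂f_i/∂x_j) dx_i ∧ dx_j.
  coefficient of dx ∧ dy: ∂f_2/∂x - ∂f_1/∂y = ∂(x*y - 2*x + 3*y^2)/∂x - ∂(x*(x + y))/∂y = -x + y - 2
Assembling: d(omega) = (-x + y - 2) dx ∧ dy.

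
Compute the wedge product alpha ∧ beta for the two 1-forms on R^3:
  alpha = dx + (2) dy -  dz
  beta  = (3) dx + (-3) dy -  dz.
alpha ∧ beta = (-9) dx ∧ dy + (2) dx ∧ dz + (-5) dy ∧ dz

Distribute the wedge, using dx_i ∧ dx_j = -dx_j ∧ dx_i and dx_i ∧ dx_i = 0. For each pair (i, j) with i < j, the coefficient of dx_i ∧ dx_j in alpha ∧ beta is (alpha_i * beta_j - alpha_j * beta_i). Collecting: alpha ∧ beta = (-9) dx ∧ dy + (2) dx ∧ dz + (-5) dy ∧ dz.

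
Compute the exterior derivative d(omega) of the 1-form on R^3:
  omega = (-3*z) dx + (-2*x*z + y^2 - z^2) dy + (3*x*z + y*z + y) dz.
d(omega) = (-2*z) dx ∧ dy + (3*z + 3) dx ∧ dz + (2*x + 3*z + 1) dy ∧ dz

For a 1-form omega = sum_i f_i dx_i, the exterior derivative is
  d(omega) = sum_{i < j} (∂f_j/∂x_i - ∂f_i/∂x_j) dx_i ∧ dx_j.
  coefficient of dx ∧ dy: ∂f_2/∂x - ∂f_1/∂y = ∂(-2*x*z + y^2 - z^2)/∂x - ∂(-3*z)/∂y = -2*z
  coefficient of dx ∧ dz: ∂f_3/∂x - ∂f_1/∂z = ∂(3*x*z + y*z + y)/∂x - ∂(-3*z)/∂z = 3*z + 3
  coefficient of dy ∧ dz: ∂f_3/∂y - ∂f_2/∂z = ∂(3*x*z + y*z + y)/∂y - ∂(-2*x*z + y^2 - z^2)/∂z = 2*x + 3*z + 1
Assembling: d(omega) = (-2*z) dx ∧ dy + (3*z + 3) dx ∧ dz + (2*x + 3*z + 1) dy ∧ dz.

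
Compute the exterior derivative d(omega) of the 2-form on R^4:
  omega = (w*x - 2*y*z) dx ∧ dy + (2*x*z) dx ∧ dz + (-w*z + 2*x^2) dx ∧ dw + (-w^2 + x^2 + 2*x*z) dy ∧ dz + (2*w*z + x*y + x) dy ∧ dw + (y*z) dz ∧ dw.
d(omega) = (2*x - 2*y + 2*z) dx ∧ dy ∧ dz + (x + y + 1) dx ∧ dy ∧ dw + (w) dx ∧ dz ∧ dw + (-4*w + z) dy ∧ dz ∧ dw

For a 2-form omega = sum_{i<j} g_{ij} dx_i ∧ dx_j, the exterior derivative is
  d(omega) = sum_{i<j} d(g_{ij}) ∧ dx_i ∧ dx_j = sum_{i<j, k} (∂g_{ij}/∂x_k) dx_k ∧ dx_i ∧ dx_j.
Expand each term, using dx_k ∧ dx_i ∧ dx_j = sgn(permutation) dx_{(a)} ∧ dx_{(b)} ∧ dx_{(c)} with (a < b < c) sorted:
  d(w*x - 2*y*z) includes (∂/∂z)(w*x - 2*y*z) dz = (-2*y) dz, which multiplied by dx ∧ dy gives (-2*y) dx ∧ dy ∧ dz
  d(w*x - 2*y*z) includes (∂/∂w)(w*x - 2*y*z) dw = (x) dw, which multiplied by dx ∧ dy gives (x) dx ∧ dy ∧ dw
  d(-w*z + 2*x^2) includes (∂/∂z)(-w*z + 2*x^2) dz = (-w) dz, which multiplied by dx ∧ dw gives (w) dx ∧ dz ∧ dw
  d(-w^2 + x^2 + 2*x*z) includes (∂/∂x)(-w^2 + x^2 + 2*x*z) dx = (2*x + 2*z) dx, which multiplied by dy ∧ dz gives (2*x + 2*z) dx ∧ dy ∧ dz
  d(-w^2 + x^2 + 2*x*z) includes (∂/∂w)(-w^2 + x^2 + 2*x*z) dw = (-2*w) dw, which multiplied by dy ∧ dz gives (-2*w) dy ∧ dz ∧ dw
  d(2*w*z + x*y + x) includes (∂/∂x)(2*w*z + x*y + x) dx = (y + 1) dx, which multiplied by dy ∧ dw gives (y + 1) dx ∧ dy ∧ dw
  d(2*w*z + x*y + x) includes (∂/∂z)(2*w*z + x*y + x) dz = (2*w) dz, which multiplied by dy ∧ dw gives (-2*w) dy ∧ dz ∧ dw
  d(y*z) includes (∂/∂y)(y*z) dy = (z) dy, which multiplied by dz ∧ dw gives (z) dy ∧ dz ∧ dw
Collecting like 3-forms: d(omega) = (2*x - 2*y + 2*z) dx ∧ dy ∧ dz + (x + y + 1) dx ∧ dy ∧ dw + (w) dx ∧ dz ∧ dw + (-4*w + z) dy ∧ dz ∧ dw.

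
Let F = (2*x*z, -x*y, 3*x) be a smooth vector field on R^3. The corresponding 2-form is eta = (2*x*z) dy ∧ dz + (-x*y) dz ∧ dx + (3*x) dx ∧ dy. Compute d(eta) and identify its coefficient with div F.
d(eta) = (-x + 2*z) dx ∧ dy ∧ dz; div F = -x + 2*z

For a 2-form in R^3 of the form above, applying d gives a 3-form with coefficient ∂P/∂x + ∂Q/∂y + ∂R/∂z:
  ∂P/∂x = 2*z
  ∂Q/∂y = -x
  ∂R/∂z = 0
Sum = -x + 2*z, which is exactly div F.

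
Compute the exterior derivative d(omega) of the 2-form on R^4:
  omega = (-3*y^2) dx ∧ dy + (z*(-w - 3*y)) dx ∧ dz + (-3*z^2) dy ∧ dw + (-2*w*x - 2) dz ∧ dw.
d(omega) = (3*z) dx ∧ dy ∧ dz + (-2*w - z) dx ∧ dz ∧ dw + (6*z) dy ∧ dz ∧ dw

For a 2-form omega = sum_{i<j} g_{ij} dx_i ∧ dx_j, the exterior derivative is
  d(omega) = sum_{i<j} d(g_{ij}) ∧ dx_i ∧ dx_j = sum_{i<j, k} (∂g_{ij}/∂x_k) dx_k ∧ dx_i ∧ dx_j.
Expand each term, using dx_k ∧ dx_i ∧ dx_j = sgn(permutation) dx_{(a)} ∧ dx_{(b)} ∧ dx_{(c)} with (a < b < c) sorted:
  d(z*(-w - 3*y)) includes (∂/∂y)(z*(-w - 3*y)) dy = (-3*z) dy, which multiplied by dx ∧ dz gives (3*z) dx ∧ dy ∧ dz
  d(z*(-w - 3*y)) includes (∂/∂w)(z*(-w - 3*y)) dw = (-z) dw, which multiplied by dx ∧ dz gives (-z) dx ∧ dz ∧ dw
  d(-3*z^2) includes (∂/∂z)(-3*z^2) dz = (-6*z) dz, which multiplied by dy ∧ dw gives (6*z) dy ∧ dz ∧ dw
  d(-2*w*x - 2) includes (∂/∂x)(-2*w*x - 2) dx = (-2*w) dx, which multiplied by dz ∧ dw gives (-2*w) dx ∧ dz ∧ dw
Collecting like 3-forms: d(omega) = (3*z) dx ∧ dy ∧ dz + (-2*w - z) dx ∧ dz ∧ dw + (6*z) dy ∧ dz ∧ dw.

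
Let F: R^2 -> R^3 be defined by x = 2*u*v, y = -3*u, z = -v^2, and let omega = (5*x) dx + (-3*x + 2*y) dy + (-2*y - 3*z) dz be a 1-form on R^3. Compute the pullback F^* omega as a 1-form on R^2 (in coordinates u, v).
F^* omega = (2*u*(10*v^2 + 9*v + 9)) du + (2*v*(10*u^2 - 6*u - 3*v^2)) dv

Using F^*(f dg) = (f ∘ F) d(g ∘ F), substitute each coordinate x_i by F_i(u, v) in f_i, and replace dx_i by d F_i = (∂F_i/∂u) du + (∂F_i/∂v) dv.
  For the x component: f_1(F) = 10*u*v; d F_1 = (2*v) du + (2*u) dv
  For the y component: f_2(F) = 6*u*(-v - 1); d F_2 = (-3) du + (0) dv
  For the z component: f_3(F) = 6*u + 3*v^2; d F_3 = (0) du + (-2*v) dv
Combining and collecting du, dv coefficients:
  coeff of du: 2*u*(10*v^2 + 9*v + 9)
  coeff of dv: 2*v*(10*u^2 - 6*u - 3*v^2)
F^* omega = (2*u*(10*v^2 + 9*v + 9)) du + (2*v*(10*u^2 - 6*u - 3*v^2)) dv.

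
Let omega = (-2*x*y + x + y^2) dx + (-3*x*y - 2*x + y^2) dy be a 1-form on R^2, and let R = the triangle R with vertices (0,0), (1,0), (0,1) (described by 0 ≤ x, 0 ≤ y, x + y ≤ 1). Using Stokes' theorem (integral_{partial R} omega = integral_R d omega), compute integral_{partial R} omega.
integral_(partial R) omega = -3/2

Stokes: integral_partial_R omega = integral_R d omega with d omega = (∂Q/∂x - ∂P/∂y) dx ∧ dy.
  ∂Q/∂x = -3*y - 2
  ∂P/∂y = -2*x + 2*y
  integrand = ∂Q/∂x - ∂P/∂y = 2*x - 5*y - 2.
Integrating over R: integral_0^1 integral_0^{1-x} (2*x - 5*y - 2) dy dx = -3/2.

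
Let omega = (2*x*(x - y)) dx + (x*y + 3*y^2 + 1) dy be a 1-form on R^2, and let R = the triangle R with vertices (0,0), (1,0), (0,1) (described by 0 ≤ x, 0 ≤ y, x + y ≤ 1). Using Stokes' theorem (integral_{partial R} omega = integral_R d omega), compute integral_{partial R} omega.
integral_(partial R) omega = 1/2

Stokes: integral_partial_R omega = integral_R d omega with d omega = (∂Q/∂x - ∂P/∂y) dx ∧ dy.
  ∂Q/∂x = y
  ∂P/∂y = -2*x
  integrand = ∂Q/∂x - ∂P/∂y = 2*x + y.
Integrating over R: integral_0^1 integral_0^{1-x} (2*x + y) dy dx = 1/2.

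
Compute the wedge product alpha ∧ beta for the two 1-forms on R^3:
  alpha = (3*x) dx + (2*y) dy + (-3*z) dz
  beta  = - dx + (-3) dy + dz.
alpha ∧ beta = (-9*x + 2*y) dx ∧ dy + (3*x - 3*z) dx ∧ dz + (2*y - 9*z) dy ∧ dz

Distribute the wedge, using dx_i ∧ dx_j = -dx_j ∧ dx_i and dx_i ∧ dx_i = 0. For each pair (i, j) with i < j, the coefficient of dx_i ∧ dx_j in alpha ∧ beta is (alpha_i * beta_j - alpha_j * beta_i). Collecting: alpha ∧ beta = (-9*x + 2*y) dx ∧ dy + (3*x - 3*z) dx ∧ dz + (2*y - 9*z) dy ∧ dz.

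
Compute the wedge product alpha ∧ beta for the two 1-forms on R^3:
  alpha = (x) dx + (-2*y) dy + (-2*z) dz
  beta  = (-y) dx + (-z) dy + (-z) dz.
alpha ∧ beta = (-x*z - 2*y^2) dx ∧ dy + (-z*(x + 2*y)) dx ∧ dz + (2*z*(y - z)) dy ∧ dz

Distribute the wedge, using dx_i ∧ dx_j = -dx_j ∧ dx_i and dx_i ∧ dx_i = 0. For each pair (i, j) with i < j, the coefficient of dx_i ∧ dx_j in alpha ∧ beta is (alpha_i * beta_j - alpha_j * beta_i). Collecting: alpha ∧ beta = (-x*z - 2*y^2) dx ∧ dy + (-z*(x + 2*y)) dx ∧ dz + (2*z*(y - z)) dy ∧ dz.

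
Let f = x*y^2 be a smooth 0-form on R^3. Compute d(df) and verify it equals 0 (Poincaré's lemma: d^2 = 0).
d(df) = 0

Step 1: df = sum_i (∂f/∂x_i) dx_i = (y^2) dx + (2*x*y) dy + (0) dz.
Step 2: Apply d again. Using the 1-form formula, the coefficient of dx ∧ dy in d(df) is ∂^2 f/∂x ∂y - ∂^2 f/∂y ∂x = (2*y) - (2*y) = 0 (equality of mixed partials for smooth f).
Similarly for dx ∧ dz and dy ∧ dz — all coefficients vanish. So d(df) = 0.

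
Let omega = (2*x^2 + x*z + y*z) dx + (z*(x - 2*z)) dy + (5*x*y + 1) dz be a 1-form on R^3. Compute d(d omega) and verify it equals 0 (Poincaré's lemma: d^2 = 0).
d(d omega) = 0

Step 1: d omega = sum_{i<j} (∂f_j/∂x_i - ∂f_i/∂x_j) dx_i ∧ dx_j:
  coeff of dx ∧ dy: 0
  coeff of dx ∧ dz: -x + 4*y
  coeff of dy ∧ dz: 4*x + 4*z
Step 2: Apply d again to each 2-form coefficient. The only possible 3-form in R^3 is dx ∧ dy ∧ dz, with coefficient
  ∂(coeff of dy∧dz)/∂x - ∂(coeff of dx∧dz)/∂y + ∂(coeff of dx∧dy)/∂z
  = ∂/∂x (4*x + 4*z) - ∂/∂y (-x + 4*y) + ∂/∂z (0).
Each of these terms simplifies to sums of mixed partials that cancel in pairs. The result is 0 (by equality of mixed partials for smooth functions — Schwarz / Clairaut).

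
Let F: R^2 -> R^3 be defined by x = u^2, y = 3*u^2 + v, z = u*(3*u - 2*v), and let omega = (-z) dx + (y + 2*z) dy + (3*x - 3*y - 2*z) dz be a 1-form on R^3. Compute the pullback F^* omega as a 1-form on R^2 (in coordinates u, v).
F^* omega = (-24*u^3 + 28*u^2*v - 8*u*v^2 - 12*u*v + 6*v^2) du + (24*u^3 - 8*u^2*v + 9*u^2 + 2*u*v + v) dv

Using F^*(f dg) = (f ∘ F) d(g ∘ F), substitute each coordinate x_i by F_i(u, v) in f_i, and replace dx_i by d F_i = (∂F_i/∂u) du + (∂F_i/∂v) dv.
  For the x component: f_1(F) = u*(-3*u + 2*v); d F_1 = (2*u) du + (0) dv
  For the y component: f_2(F) = 9*u^2 - 4*u*v + v; d F_2 = (6*u) du + (1) dv
  For the z component: f_3(F) = -12*u^2 + 4*u*v - 3*v; d F_3 = (6*u - 2*v) du + (-2*u) dv
Combining and collecting du, dv coefficients:
  coeff of du: -24*u^3 + 28*u^2*v - 8*u*v^2 - 12*u*v + 6*v^2
  coeff of dv: 24*u^3 - 8*u^2*v + 9*u^2 + 2*u*v + v
F^* omega = (-24*u^3 + 28*u^2*v - 8*u*v^2 - 12*u*v + 6*v^2) du + (24*u^3 - 8*u^2*v + 9*u^2 + 2*u*v + v) dv.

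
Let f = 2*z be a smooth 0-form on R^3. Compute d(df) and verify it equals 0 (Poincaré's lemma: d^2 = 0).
d(df) = 0

Step 1: df = sum_i (∂f/∂x_i) dx_i = (0) dx + (0) dy + (2) dz.
Step 2: Apply d again. Using the 1-form formula, the coefficient of dx ∧ dy in d(df) is ∂^2 f/∂x ∂y - ∂^2 f/∂y ∂x = (0) - (0) = 0 (equality of mixed partials for smooth f).
Similarly for dx ∧ dz and dy ∧ dz — all coefficients vanish. So d(df) = 0.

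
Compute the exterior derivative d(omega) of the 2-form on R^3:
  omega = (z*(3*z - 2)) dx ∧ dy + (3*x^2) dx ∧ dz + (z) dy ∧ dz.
d(omega) = (6*z - 2) dx ∧ dy ∧ dz

For a 2-form omega = sum_{i<j} g_{ij} dx_i ∧ dx_j, the exterior derivative is
  d(omega) = sum_{i<j} d(g_{ij}) ∧ dx_i ∧ dx_j = sum_{i<j, k} (∂g_{ij}/∂x_k) dx_k ∧ dx_i ∧ dx_j.
Expand each term, using dx_k ∧ dx_i ∧ dx_j = sgn(permutation) dx_{(a)} ∧ dx_{(b)} ∧ dx_{(c)} with (a < b < c) sorted:
  d(z*(3*z - 2)) includes (∂/∂z)(z*(3*z - 2)) dz = (6*z - 2) dz, which multiplied by dx ∧ dy gives (6*z - 2) dx ∧ dy ∧ dz
Collecting like 3-forms: d(omega) = (6*z - 2) dx ∧ dy ∧ dz.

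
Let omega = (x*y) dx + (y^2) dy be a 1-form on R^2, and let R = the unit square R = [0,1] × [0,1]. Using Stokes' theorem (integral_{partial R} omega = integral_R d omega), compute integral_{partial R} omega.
integral_(partial R) omega = -1/2

Stokes: integral_partial_R omega = integral_R d omega with d omega = (∂Q/∂x - ∂P/∂y) dx ∧ dy.
  ∂Q/∂x = 0
  ∂P/∂y = x
  integrand = ∂Q/∂x - ∂P/∂y = -x.
Integrating over R: integral_0^1 integral_0^1 (-x) dx dy = -1/2.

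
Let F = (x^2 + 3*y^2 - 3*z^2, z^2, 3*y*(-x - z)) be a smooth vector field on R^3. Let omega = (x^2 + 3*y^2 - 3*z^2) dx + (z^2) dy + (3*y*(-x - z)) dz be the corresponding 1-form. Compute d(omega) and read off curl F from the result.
d(omega) = (-3*x - 5*z) dy ∧ dz + (3*y - 6*z) dz ∧ dx + (-6*y) dx ∧ dy; curl F = (-3*x - 5*z, 3*y - 6*z, -6*y)

d omega = sum_{i<j} (∂f_j/∂x_i - ∂f_i/∂x_j) dx_i ∧ dx_j. Under the identification (dy ∧ dz, dz ∧ dx, dx ∧ dy) ↔ (e_x, e_y, e_z), the coefficients are exactly the components of curl F. Compute:
  ∂R/∂y - ∂Q/∂z = (-3*x - 3*z) - (2*z) = -3*x - 5*z
  ∂P/∂z - ∂R/∂x = (-6*z) - (-3*y) = 3*y - 6*z
  ∂Q/∂x - ∂P/∂y = (0) - (6*y) = -6*y.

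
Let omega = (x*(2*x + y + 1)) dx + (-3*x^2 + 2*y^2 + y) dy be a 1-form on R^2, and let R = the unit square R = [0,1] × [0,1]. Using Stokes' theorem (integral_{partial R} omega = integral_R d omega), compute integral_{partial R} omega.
integral_(partial R) omega = -7/2

Stokes: integral_partial_R omega = integral_R d omega with d omega = (∂Q/∂x - ∂P/∂y) dx ∧ dy.
  ∂Q/∂x = -6*x
  ∂P/∂y = x
  integrand = ∂Q/∂x - ∂P/∂y = -7*x.
Integrating over R: integral_0^1 integral_0^1 (-7*x) dx dy = -7/2.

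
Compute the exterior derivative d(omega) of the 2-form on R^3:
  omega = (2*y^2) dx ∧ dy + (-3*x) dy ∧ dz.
d(omega) = (-3) dx ∧ dy ∧ dz

For a 2-form omega = sum_{i<j} g_{ij} dx_i ∧ dx_j, the exterior derivative is
  d(omega) = sum_{i<j} d(g_{ij}) ∧ dx_i ∧ dx_j = sum_{i<j, k} (∂g_{ij}/∂x_k) dx_k ∧ dx_i ∧ dx_j.
Expand each term, using dx_k ∧ dx_i ∧ dx_j = sgn(permutation) dx_{(a)} ∧ dx_{(b)} ∧ dx_{(c)} with (a < b < c) sorted:
  d(-3*x) includes (∂/∂x)(-3*x) dx = (-3) dx, which multiplied by dy ∧ dz gives (-3) dx ∧ dy ∧ dz
Collecting like 3-forms: d(omega) = (-3) dx ∧ dy ∧ dz.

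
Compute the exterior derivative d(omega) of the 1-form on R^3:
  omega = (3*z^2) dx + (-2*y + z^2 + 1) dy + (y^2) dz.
d(omega) = (-6*z) dx ∧ dz + (2*y - 2*z) dy ∧ dz

For a 1-form omega = sum_i f_i dx_i, the exterior derivative is
  d(omega) = sum_{i < j} (∂f_j/∂x_i - ∂f_i/∂x_j) dx_i ∧ dx_j.
  coefficient of dx ∧ dz: ∂f_3/∂x - ∂f_1/∂z = ∂(y^2)/∂x - ∂(3*z^2)/∂z = -6*z
  coefficient of dy ∧ dz: ∂f_3/∂y - ∂f_2/∂z = ∂(y^2)/∂y - ∂(-2*y + z^2 + 1)/∂z = 2*y - 2*z
Assembling: d(omega) = (-6*z) dx ∧ dz + (2*y - 2*z) dy ∧ dz.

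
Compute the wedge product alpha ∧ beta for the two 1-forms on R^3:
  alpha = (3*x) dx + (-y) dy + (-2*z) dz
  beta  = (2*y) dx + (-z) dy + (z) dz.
alpha ∧ beta = (-3*x*z + 2*y^2) dx ∧ dy + (z*(3*x + 4*y)) dx ∧ dz + (-z*(y + 2*z)) dy ∧ dz

Distribute the wedge, using dx_i ∧ dx_j = -dx_j ∧ dx_i and dx_i ∧ dx_i = 0. For each pair (i, j) with i < j, the coefficient of dx_i ∧ dx_j in alpha ∧ beta is (alpha_i * beta_j - alpha_j * beta_i). Collecting: alpha ∧ beta = (-3*x*z + 2*y^2) dx ∧ dy + (z*(3*x + 4*y)) dx ∧ dz + (-z*(y + 2*z)) dy ∧ dz.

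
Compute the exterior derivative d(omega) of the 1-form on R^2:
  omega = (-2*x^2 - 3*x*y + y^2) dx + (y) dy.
d(omega) = (3*x - 2*y) dx ∧ dy

For a 1-form omega = sum_i f_i dx_i, the exterior derivative is
  d(omega) = sum_{i < j} (∂f_j/∂x_i - ∂f_i/∂x_j) dx_i ∧ dx_j.
  coefficient of dx ∧ dy: ∂f_2/∂x - ∂f_1/∂y = ∂(y)/∂x - ∂(-2*x^2 - 3*x*y + y^2)/∂y = 3*x - 2*y
Assembling: d(omega) = (3*x - 2*y) dx ∧ dy.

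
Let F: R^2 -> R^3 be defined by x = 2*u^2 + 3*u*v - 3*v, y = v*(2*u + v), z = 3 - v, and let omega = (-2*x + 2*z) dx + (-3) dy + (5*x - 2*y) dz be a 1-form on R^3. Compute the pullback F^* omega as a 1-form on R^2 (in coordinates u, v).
F^* omega = (-16*u^3 - 36*u^2*v - 18*u*v^2 + 16*u*v + 24*u + 12*v^2 + 12*v) du + (-12*u^3 - 18*u^2*v + 2*u^2 + 19*u*v + 12*u + 2*v^2 - 3*v - 18) dv

Using F^*(f dg) = (f ∘ F) d(g ∘ F), substitute each coordinate x_i by F_i(u, v) in f_i, and replace dx_i by d F_i = (∂F_i/∂u) du + (∂F_i/∂v) dv.
  For the x component: f_1(F) = -4*u^2 - 6*u*v + 4*v + 6; d F_1 = (4*u + 3*v) du + (3*u - 3) dv
  For the y component: f_2(F) = -3; d F_2 = (2*v) du + (2*u + 2*v) dv
  For the z component: f_3(F) = 10*u^2 + 11*u*v - 2*v^2 - 15*v; d F_3 = (0) du + (-1) dv
Combining and collecting du, dv coefficients:
  coeff of du: -16*u^3 - 36*u^2*v - 18*u*v^2 + 16*u*v + 24*u + 12*v^2 + 12*v
  coeff of dv: -12*u^3 - 18*u^2*v + 2*u^2 + 19*u*v + 12*u + 2*v^2 - 3*v - 18
F^* omega = (-16*u^3 - 36*u^2*v - 18*u*v^2 + 16*u*v + 24*u + 12*v^2 + 12*v) du + (-12*u^3 - 18*u^2*v + 2*u^2 + 19*u*v + 12*u + 2*v^2 - 3*v - 18) dv.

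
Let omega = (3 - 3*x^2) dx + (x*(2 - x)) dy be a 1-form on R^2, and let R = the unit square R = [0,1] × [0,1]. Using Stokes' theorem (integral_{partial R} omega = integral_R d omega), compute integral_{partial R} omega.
integral_(partial R) omega = 1

Stokes: integral_partial_R omega = integral_R d omega with d omega = (∂Q/∂x - ∂P/∂y) dx ∧ dy.
  ∂Q/∂x = 2 - 2*x
  ∂P/∂y = 0
  integrand = ∂Q/∂x - ∂P/∂y = 2 - 2*x.
Integrating over R: integral_0^1 integral_0^1 (2 - 2*x) dx dy = 1.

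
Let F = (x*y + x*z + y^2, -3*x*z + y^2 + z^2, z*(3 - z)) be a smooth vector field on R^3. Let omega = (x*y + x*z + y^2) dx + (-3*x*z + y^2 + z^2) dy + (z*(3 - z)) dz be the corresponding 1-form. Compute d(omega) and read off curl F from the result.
d(omega) = (3*x - 2*z) dy ∧ dz + (x) dz ∧ dx + (-x - 2*y - 3*z) dx ∧ dy; curl F = (3*x - 2*z, x, -x - 2*y - 3*z)

d omega = sum_{i<j} (∂f_j/∂x_i - ∂f_i/∂x_j) dx_i ∧ dx_j. Under the identification (dy ∧ dz, dz ∧ dx, dx ∧ dy) ↔ (e_x, e_y, e_z), the coefficients are exactly the components of curl F. Compute:
  ∂R/∂y - ∂Q/∂z = (0) - (-3*x + 2*z) = 3*x - 2*z
  ∂P/∂z - ∂R/∂x = (x) - (0) = x
  ∂Q/∂x - ∂P/∂y = (-3*z) - (x + 2*y) = -x - 2*y - 3*z.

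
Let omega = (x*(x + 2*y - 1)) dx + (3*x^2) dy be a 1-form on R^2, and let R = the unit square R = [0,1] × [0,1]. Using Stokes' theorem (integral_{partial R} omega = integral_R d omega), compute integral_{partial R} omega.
integral_(partial R) omega = 2

Stokes: integral_partial_R omega = integral_R d omega with d omega = (∂Q/∂x - ∂P/∂y) dx ∧ dy.
  ∂Q/∂x = 6*x
  ∂P/∂y = 2*x
  integrand = ∂Q/∂x - ∂P/∂y = 4*x.
Integrating over R: integral_0^1 integral_0^1 (4*x) dx dy = 2.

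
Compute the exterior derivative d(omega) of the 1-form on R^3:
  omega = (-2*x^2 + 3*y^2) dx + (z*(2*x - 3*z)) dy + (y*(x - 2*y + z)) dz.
d(omega) = (-6*y + 2*z) dx ∧ dy + (y) dx ∧ dz + (-x - 4*y + 7*z) dy ∧ dz

For a 1-form omega = sum_i f_i dx_i, the exterior derivative is
  d(omega) = sum_{i < j} (∂f_j/∂x_i - ∂f_i/∂x_j) dx_i ∧ dx_j.
  coefficient of dx ∧ dy: ∂f_2/∂x - ∂f_1/∂y = ∂(z*(2*x - 3*z))/∂x - ∂(-2*x^2 + 3*y^2)/∂y = -6*y + 2*z
  coefficient of dx ∧ dz: ∂f_3/∂x - ∂f_1/∂z = ∂(y*(x - 2*y + z))/∂x - ∂(-2*x^2 + 3*y^2)/∂z = y
  coefficient of dy ∧ dz: ∂f_3/∂y - ∂f_2/∂z = ∂(y*(x - 2*y + z))/∂y - ∂(z*(2*x - 3*z))/∂z = -x - 4*y + 7*z
Assembling: d(omega) = (-6*y + 2*z) dx ∧ dy + (y) dx ∧ dz + (-x - 4*y + 7*z) dy ∧ dz.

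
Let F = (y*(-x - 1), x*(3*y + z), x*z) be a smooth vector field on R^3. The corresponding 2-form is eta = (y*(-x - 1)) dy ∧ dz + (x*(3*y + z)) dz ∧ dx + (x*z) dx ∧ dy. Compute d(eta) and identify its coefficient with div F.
d(eta) = (4*x - y) dx ∧ dy ∧ dz; div F = 4*x - y

For a 2-form in R^3 of the form above, applying d gives a 3-form with coefficient ∂P/∂x + ∂Q/∂y + ∂R/∂z:
  ∂P/∂x = -y
  ∂Q/∂y = 3*x
  ∂R/∂z = x
Sum = 4*x - y, which is exactly div F.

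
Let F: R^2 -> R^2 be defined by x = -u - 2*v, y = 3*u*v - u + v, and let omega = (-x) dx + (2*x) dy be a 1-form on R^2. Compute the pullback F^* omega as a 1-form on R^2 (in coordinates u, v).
F^* omega = (-6*u*v + u - 12*v^2 + 2*v) du + (-6*u^2 - 12*u*v - 4*u - 8*v) dv

Using F^*(f dg) = (f ∘ F) d(g ∘ F), substitute each coordinate x_i by F_i(u, v) in f_i, and replace dx_i by d F_i = (∂F_i/∂u) du + (∂F_i/∂v) dv.
  For the x component: f_1(F) = u + 2*v; d F_1 = (-1) du + (-2) dv
  For the y component: f_2(F) = -2*u - 4*v; d F_2 = (3*v - 1) du + (3*u + 1) dv
Combining and collecting du, dv coefficients:
  coeff of du: -6*u*v + u - 12*v^2 + 2*v
  coeff of dv: -6*u^2 - 12*u*v - 4*u - 8*v
F^* omega = (-6*u*v + u - 12*v^2 + 2*v) du + (-6*u^2 - 12*u*v - 4*u - 8*v) dv.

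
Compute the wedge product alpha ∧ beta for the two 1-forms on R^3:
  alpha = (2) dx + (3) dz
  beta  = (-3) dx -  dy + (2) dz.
alpha ∧ beta = (-2) dx ∧ dy + (13) dx ∧ dz + (3) dy ∧ dz

Distribute the wedge, using dx_i ∧ dx_j = -dx_j ∧ dx_i and dx_i ∧ dx_i = 0. For each pair (i, j) with i < j, the coefficient of dx_i ∧ dx_j in alpha ∧ beta is (alpha_i * beta_j - alpha_j * beta_i). Collecting: alpha ∧ beta = (-2) dx ∧ dy + (13) dx ∧ dz + (3) dy ∧ dz.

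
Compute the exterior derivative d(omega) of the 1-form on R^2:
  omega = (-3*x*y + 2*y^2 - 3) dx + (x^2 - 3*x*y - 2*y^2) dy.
d(omega) = (5*x - 7*y) dx ∧ dy

For a 1-form omega = sum_i f_i dx_i, the exterior derivative is
  d(omega) = sum_{i < j} (∂f_j/∂x_i - ∂f_i/∂x_j) dx_i ∧ dx_j.
  coefficient of dx ∧ dy: ∂f_2/∂x - ∂f_1/∂y = ∂(x^2 - 3*x*y - 2*y^2)/∂x - ∂(-3*x*y + 2*y^2 - 3)/∂y = 5*x - 7*y
Assembling: d(omega) = (5*x - 7*y) dx ∧ dy.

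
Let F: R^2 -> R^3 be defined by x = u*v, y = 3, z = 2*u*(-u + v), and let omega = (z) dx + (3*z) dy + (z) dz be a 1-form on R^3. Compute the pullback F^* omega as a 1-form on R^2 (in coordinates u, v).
F^* omega = (2*u*(4*u^2 - 7*u*v + 3*v^2)) du + (6*u^2*(-u + v)) dv

Using F^*(f dg) = (f ∘ F) d(g ∘ F), substitute each coordinate x_i by F_i(u, v) in f_i, and replace dx_i by d F_i = (∂F_i/∂u) du + (∂F_i/∂v) dv.
  For the x component: f_1(F) = 2*u*(-u + v); d F_1 = (v) du + (u) dv
  For the y component: f_2(F) = 6*u*(-u + v); d F_2 = (0) du + (0) dv
  For the z component: f_3(F) = 2*u*(-u + v); d F_3 = (-4*u + 2*v) du + (2*u) dv
Combining and collecting du, dv coefficients:
  coeff of du: 2*u*(4*u^2 - 7*u*v + 3*v^2)
  coeff of dv: 6*u^2*(-u + v)
F^* omega = (2*u*(4*u^2 - 7*u*v + 3*v^2)) du + (6*u^2*(-u + v)) dv.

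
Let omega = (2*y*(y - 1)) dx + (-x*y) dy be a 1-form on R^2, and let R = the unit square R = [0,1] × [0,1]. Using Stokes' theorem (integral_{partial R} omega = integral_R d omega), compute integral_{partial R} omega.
integral_(partial R) omega = -1/2

Stokes: integral_partial_R omega = integral_R d omega with d omega = (∂Q/∂x - ∂P/∂y) dx ∧ dy.
  ∂Q/∂x = -y
  ∂P/∂y = 4*y - 2
  integrand = ∂Q/∂x - ∂P/∂y = 2 - 5*y.
Integrating over R: integral_0^1 integral_0^1 (2 - 5*y) dx dy = -1/2.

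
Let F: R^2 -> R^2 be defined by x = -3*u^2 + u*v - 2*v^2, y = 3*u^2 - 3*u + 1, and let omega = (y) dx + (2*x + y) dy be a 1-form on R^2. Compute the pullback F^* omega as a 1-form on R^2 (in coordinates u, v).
F^* omega = (-36*u^3 + 15*u^2*v + 9*u^2 - 24*u*v^2 - 9*u*v + 9*u + 12*v^2 + v - 3) du + (3*u^3 - 12*u^2*v - 3*u^2 + 12*u*v + u - 4*v) dv

Using F^*(f dg) = (f ∘ F) d(g ∘ F), substitute each coordinate x_i by F_i(u, v) in f_i, and replace dx_i by d F_i = (∂F_i/∂u) du + (∂F_i/∂v) dv.
  For the x component: f_1(F) = 3*u^2 - 3*u + 1; d F_1 = (-6*u + v) du + (u - 4*v) dv
  For the y component: f_2(F) = -3*u^2 + 2*u*v - 3*u - 4*v^2 + 1; d F_2 = (6*u - 3) du + (0) dv
Combining and collecting du, dv coefficients:
  coeff of du: -36*u^3 + 15*u^2*v + 9*u^2 - 24*u*v^2 - 9*u*v + 9*u + 12*v^2 + v - 3
  coeff of dv: 3*u^3 - 12*u^2*v - 3*u^2 + 12*u*v + u - 4*v
F^* omega = (-36*u^3 + 15*u^2*v + 9*u^2 - 24*u*v^2 - 9*u*v + 9*u + 12*v^2 + v - 3) du + (3*u^3 - 12*u^2*v - 3*u^2 + 12*u*v + u - 4*v) dv.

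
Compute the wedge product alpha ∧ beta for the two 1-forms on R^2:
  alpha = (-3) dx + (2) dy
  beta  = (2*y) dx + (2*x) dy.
alpha ∧ beta = (-6*x - 4*y) dx ∧ dy

Distribute the wedge, using dx_i ∧ dx_j = -dx_j ∧ dx_i and dx_i ∧ dx_i = 0. For each pair (i, j) with i < j, the coefficient of dx_i ∧ dx_j in alpha ∧ beta is (alpha_i * beta_j - alpha_j * beta_i). Collecting: alpha ∧ beta = (-6*x - 4*y) dx ∧ dy.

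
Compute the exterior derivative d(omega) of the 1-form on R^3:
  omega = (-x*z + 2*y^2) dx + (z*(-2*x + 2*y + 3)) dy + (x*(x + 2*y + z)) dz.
d(omega) = (-4*y - 2*z) dx ∧ dy + (3*x + 2*y + z) dx ∧ dz + (4*x - 2*y - 3) dy ∧ dz

For a 1-form omega = sum_i f_i dx_i, the exterior derivative is
  d(omega) = sum_{i < j} (∂f_j/∂x_i - ∂f_i/∂x_j) dx_i ∧ dx_j.
  coefficient of dx ∧ dy: ∂f_2/∂x - ∂f_1/∂y = ∂(z*(-2*x + 2*y + 3))/∂x - ∂(-x*z + 2*y^2)/∂y = -4*y - 2*z
  coefficient of dx ∧ dz: ∂f_3/∂x - ∂f_1/∂z = ∂(x*(x + 2*y + z))/∂x - ∂(-x*z + 2*y^2)/∂z = 3*x + 2*y + z
  coefficient of dy ∧ dz: ∂f_3/∂y - ∂f_2/∂z = ∂(x*(x + 2*y + z))/∂y - ∂(z*(-2*x + 2*y + 3))/∂z = 4*x - 2*y - 3
Assembling: d(omega) = (-4*y - 2*z) dx ∧ dy + (3*x + 2*y + z) dx ∧ dz + (4*x - 2*y - 3) dy ∧ dz.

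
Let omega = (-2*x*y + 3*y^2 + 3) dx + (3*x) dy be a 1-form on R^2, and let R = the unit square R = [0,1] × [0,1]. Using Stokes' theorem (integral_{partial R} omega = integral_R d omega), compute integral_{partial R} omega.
integral_(partial R) omega = 1

Stokes: integral_partial_R omega = integral_R d omega with d omega = (∂Q/∂x - ∂P/∂y) dx ∧ dy.
  ∂Q/∂x = 3
  ∂P/∂y = -2*x + 6*y
  integrand = ∂Q/∂x - ∂P/∂y = 2*x - 6*y + 3.
Integrating over R: integral_0^1 integral_0^1 (2*x - 6*y + 3) dx dy = 1.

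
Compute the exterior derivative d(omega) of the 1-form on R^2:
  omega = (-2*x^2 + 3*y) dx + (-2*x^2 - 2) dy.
d(omega) = (-4*x - 3) dx ∧ dy

For a 1-form omega = sum_i f_i dx_i, the exterior derivative is
  d(omega) = sum_{i < j} (∂f_j/∂x_i - ∂f_i/∂x_j) dx_i ∧ dx_j.
  coefficient of dx ∧ dy: ∂f_2/∂x - ∂f_1/∂y = ∂(-2*x^2 - 2)/∂x - ∂(-2*x^2 + 3*y)/∂y = -4*x - 3
Assembling: d(omega) = (-4*x - 3) dx ∧ dy.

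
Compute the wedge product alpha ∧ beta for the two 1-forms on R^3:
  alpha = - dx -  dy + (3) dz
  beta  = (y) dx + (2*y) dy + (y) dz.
alpha ∧ beta = (-y) dx ∧ dy + (-4*y) dx ∧ dz + (-7*y) dy ∧ dz

Distribute the wedge, using dx_i ∧ dx_j = -dx_j ∧ dx_i and dx_i ∧ dx_i = 0. For each pair (i, j) with i < j, the coefficient of dx_i ∧ dx_j in alpha ∧ beta is (alpha_i * beta_j - alpha_j * beta_i). Collecting: alpha ∧ beta = (-y) dx ∧ dy + (-4*y) dx ∧ dz + (-7*y) dy ∧ dz.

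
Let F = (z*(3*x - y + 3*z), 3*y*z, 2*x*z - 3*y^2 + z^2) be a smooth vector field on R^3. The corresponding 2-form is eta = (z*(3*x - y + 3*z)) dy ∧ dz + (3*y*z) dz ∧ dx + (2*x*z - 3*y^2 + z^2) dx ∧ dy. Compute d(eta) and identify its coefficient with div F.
d(eta) = (2*x + 8*z) dx ∧ dy ∧ dz; div F = 2*x + 8*z

For a 2-form in R^3 of the form above, applying d gives a 3-form with coefficient ∂P/∂x + ∂Q/∂y + ∂R/∂z:
  ∂P/∂x = 3*z
  ∂Q/∂y = 3*z
  ∂R/∂z = 2*x + 2*z
Sum = 2*x + 8*z, which is exactly div F.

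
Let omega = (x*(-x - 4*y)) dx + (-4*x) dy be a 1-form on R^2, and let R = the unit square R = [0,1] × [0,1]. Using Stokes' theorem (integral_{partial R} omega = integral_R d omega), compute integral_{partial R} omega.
integral_(partial R) omega = -2

Stokes: integral_partial_R omega = integral_R d omega with d omega = (∂Q/∂x - ∂P/∂y) dx ∧ dy.
  ∂Q/∂x = -4
  ∂P/∂y = -4*x
  integrand = ∂Q/∂x - ∂P/∂y = 4*x - 4.
Integrating over R: integral_0^1 integral_0^1 (4*x - 4) dx dy = -2.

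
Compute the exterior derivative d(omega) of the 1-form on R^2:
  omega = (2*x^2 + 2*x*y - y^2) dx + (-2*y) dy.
d(omega) = (-2*x + 2*y) dx ∧ dy

For a 1-form omega = sum_i f_i dx_i, the exterior derivative is
  d(omega) = sum_{i < j} (∂f_j/∂x_i - ∂f_i/∂x_j) dx_i ∧ dx_j.
  coefficient of dx ∧ dy: ∂f_2/∂x - ∂f_1/∂y = ∂(-2*y)/∂x - ∂(2*x^2 + 2*x*y - y^2)/∂y = -2*x + 2*y
Assembling: d(omega) = (-2*x + 2*y) dx ∧ dy.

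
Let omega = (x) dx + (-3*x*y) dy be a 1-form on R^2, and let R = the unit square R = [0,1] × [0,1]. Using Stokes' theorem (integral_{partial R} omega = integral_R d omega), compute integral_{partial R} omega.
integral_(partial R) omega = -3/2

Stokes: integral_partial_R omega = integral_R d omega with d omega = (∂Q/∂x - ∂P/∂y) dx ∧ dy.
  ∂Q/∂x = -3*y
  ∂P/∂y = 0
  integrand = ∂Q/∂x - ∂P/∂y = -3*y.
Integrating over R: integral_0^1 integral_0^1 (-3*y) dx dy = -3/2.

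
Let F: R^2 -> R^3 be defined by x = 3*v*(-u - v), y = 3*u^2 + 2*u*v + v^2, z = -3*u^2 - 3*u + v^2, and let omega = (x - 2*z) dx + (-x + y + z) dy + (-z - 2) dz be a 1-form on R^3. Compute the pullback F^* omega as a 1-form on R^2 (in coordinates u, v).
F^* omega = (-18*u^3 + 12*u^2*v - 45*u^2 + 55*u*v^2 - 24*u*v + 3*u + 25*v^3 + 3*v^2 + 6) du + (-18*u^3 - 11*u^2*v - 24*u^2 + 53*u*v^2 - 36*u*v + 38*v^3 - 4*v) dv

Using F^*(f dg) = (f ∘ F) d(g ∘ F), substitute each coordinate x_i by F_i(u, v) in f_i, and replace dx_i by d F_i = (∂F_i/∂u) du + (∂F_i/∂v) dv.
  For the x component: f_1(F) = 6*u^2 - 3*u*v + 6*u - 5*v^2; d F_1 = (-3*v) du + (-3*u - 6*v) dv
  For the y component: f_2(F) = 5*u*v - 3*u + 5*v^2; d F_2 = (6*u + 2*v) du + (2*u + 2*v) dv
  For the z component: f_3(F) = 3*u^2 + 3*u - v^2 - 2; d F_3 = (-6*u - 3) du + (2*v) dv
Combining and collecting du, dv coefficients:
  coeff of du: -18*u^3 + 12*u^2*v - 45*u^2 + 55*u*v^2 - 24*u*v + 3*u + 25*v^3 + 3*v^2 + 6
  coeff of dv: -18*u^3 - 11*u^2*v - 24*u^2 + 53*u*v^2 - 36*u*v + 38*v^3 - 4*v
F^* omega = (-18*u^3 + 12*u^2*v - 45*u^2 + 55*u*v^2 - 24*u*v + 3*u + 25*v^3 + 3*v^2 + 6) du + (-18*u^3 - 11*u^2*v - 24*u^2 + 53*u*v^2 - 36*u*v + 38*v^3 - 4*v) dv.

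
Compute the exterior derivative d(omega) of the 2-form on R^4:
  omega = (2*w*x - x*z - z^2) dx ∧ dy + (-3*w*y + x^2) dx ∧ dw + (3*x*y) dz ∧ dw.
d(omega) = (-x - 2*z) dx ∧ dy ∧ dz + (3*w + 2*x) dx ∧ dy ∧ dw + (3*y) dx ∧ dz ∧ dw + (3*x) dy ∧ dz ∧ dw

For a 2-form omega = sum_{i<j} g_{ij} dx_i ∧ dx_j, the exterior derivative is
  d(omega) = sum_{i<j} d(g_{ij}) ∧ dx_i ∧ dx_j = sum_{i<j, k} (∂g_{ij}/∂x_k) dx_k ∧ dx_i ∧ dx_j.
Expand each term, using dx_k ∧ dx_i ∧ dx_j = sgn(permutation) dx_{(a)} ∧ dx_{(b)} ∧ dx_{(c)} with (a < b < c) sorted:
  d(2*w*x - x*z - z^2) includes (∂/∂z)(2*w*x - x*z - z^2) dz = (-x - 2*z) dz, which multiplied by dx ∧ dy gives (-x - 2*z) dx ∧ dy ∧ dz
  d(2*w*x - x*z - z^2) includes (∂/∂w)(2*w*x - x*z - z^2) dw = (2*x) dw, which multiplied by dx ∧ dy gives (2*x) dx ∧ dy ∧ dw
  d(-3*w*y + x^2) includes (∂/∂y)(-3*w*y + x^2) dy = (-3*w) dy, which multiplied by dx ∧ dw gives (3*w) dx ∧ dy ∧ dw
  d(3*x*y) includes (∂/∂x)(3*x*y) dx = (3*y) dx, which multiplied by dz ∧ dw gives (3*y) dx ∧ dz ∧ dw
  d(3*x*y) includes (∂/∂y)(3*x*y) dy = (3*x) dy, which multiplied by dz ∧ dw gives (3*x) dy ∧ dz ∧ dw
Collecting like 3-forms: d(omega) = (-x - 2*z) dx ∧ dy ∧ dz + (3*w + 2*x) dx ∧ dy ∧ dw + (3*y) dx ∧ dz ∧ dw + (3*x) dy ∧ dz ∧ dw.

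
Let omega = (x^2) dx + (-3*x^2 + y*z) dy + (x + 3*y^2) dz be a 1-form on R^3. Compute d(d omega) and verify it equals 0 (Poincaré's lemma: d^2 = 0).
d(d omega) = 0

Step 1: d omega = sum_{i<j} (∂f_j/∂x_i - ∂f_i/∂x_j) dx_i ∧ dx_j:
  coeff of dx ∧ dy: -6*x
  coeff of dx ∧ dz: 1
  coeff of dy ∧ dz: 5*y
Step 2: Apply d again to each 2-form coefficient. The only possible 3-form in R^3 is dx ∧ dy ∧ dz, with coefficient
  ∂(coeff of dy∧dz)/∂x - ∂(coeff of dx∧dz)/∂y + ∂(coeff of dx∧dy)/∂z
  = ∂/∂x (5*y) - ∂/∂y (1) + ∂/∂z (-6*x).
Each of these terms simplifies to sums of mixed partials that cancel in pairs. The result is 0 (by equality of mixed partials for smooth functions — Schwarz / Clairaut).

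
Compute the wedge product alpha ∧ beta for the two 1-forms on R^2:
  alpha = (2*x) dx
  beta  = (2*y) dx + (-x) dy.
alpha ∧ beta = (-2*x^2) dx ∧ dy

Distribute the wedge, using dx_i ∧ dx_j = -dx_j ∧ dx_i and dx_i ∧ dx_i = 0. For each pair (i, j) with i < j, the coefficient of dx_i ∧ dx_j in alpha ∧ beta is (alpha_i * beta_j - alpha_j * beta_i). Collecting: alpha ∧ beta = (-2*x^2) dx ∧ dy.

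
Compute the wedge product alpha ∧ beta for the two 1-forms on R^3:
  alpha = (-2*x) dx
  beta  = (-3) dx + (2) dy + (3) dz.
alpha ∧ beta = (-4*x) dx ∧ dy + (-6*x) dx ∧ dz

Distribute the wedge, using dx_i ∧ dx_j = -dx_j ∧ dx_i and dx_i ∧ dx_i = 0. For each pair (i, j) with i < j, the coefficient of dx_i ∧ dx_j in alpha ∧ beta is (alpha_i * beta_j - alpha_j * beta_i). Collecting: alpha ∧ beta = (-4*x) dx ∧ dy + (-6*x) dx ∧ dz.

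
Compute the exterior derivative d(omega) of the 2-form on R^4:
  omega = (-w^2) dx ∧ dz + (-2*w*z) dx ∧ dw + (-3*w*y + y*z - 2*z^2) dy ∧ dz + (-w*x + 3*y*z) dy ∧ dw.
d(omega) = (-6*y) dy ∧ dz ∧ dw + (-w) dx ∧ dy ∧ dw

For a 2-form omega = sum_{i<j} g_{ij} dx_i ∧ dx_j, the exterior derivative is
  d(omega) = sum_{i<j} d(g_{ij}) ∧ dx_i ∧ dx_j = sum_{i<j, k} (∂g_{ij}/∂x_k) dx_k ∧ dx_i ∧ dx_j.
Expand each term, using dx_k ∧ dx_i ∧ dx_j = sgn(permutation) dx_{(a)} ∧ dx_{(b)} ∧ dx_{(c)} with (a < b < c) sorted:
  d(-w^2) includes (∂/∂w)(-w^2) dw = (-2*w) dw, which multiplied by dx ∧ dz gives (-2*w) dx ∧ dz ∧ dw
  d(-2*w*z) includes (∂/∂z)(-2*w*z) dz = (-2*w) dz, which multiplied by dx ∧ dw gives (2*w) dx ∧ dz ∧ dw
  d(-3*w*y + y*z - 2*z^2) includes (∂/∂w)(-3*w*y + y*z - 2*z^2) dw = (-3*y) dw, which multiplied by dy ∧ dz gives (-3*y) dy ∧ dz ∧ dw
  d(-w*x + 3*y*z) includes (∂/∂x)(-w*x + 3*y*z) dx = (-w) dx, which multiplied by dy ∧ dw gives (-w) dx ∧ dy ∧ dw
  d(-w*x + 3*y*z) includes (∂/∂z)(-w*x + 3*y*z) dz = (3*y) dz, which multiplied by dy ∧ dw gives (-3*y) dy ∧ dz ∧ dw
Collecting like 3-forms: d(omega) = (-6*y) dy ∧ dz ∧ dw + (-w) dx ∧ dy ∧ dw.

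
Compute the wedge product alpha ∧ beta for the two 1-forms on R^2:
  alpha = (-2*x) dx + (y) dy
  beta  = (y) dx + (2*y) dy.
alpha ∧ beta = (-y*(4*x + y)) dx ∧ dy

Distribute the wedge, using dx_i ∧ dx_j = -dx_j ∧ dx_i and dx_i ∧ dx_i = 0. For each pair (i, j) with i < j, the coefficient of dx_i ∧ dx_j in alpha ∧ beta is (alpha_i * beta_j - alpha_j * beta_i). Collecting: alpha ∧ beta = (-y*(4*x + y)) dx ∧ dy.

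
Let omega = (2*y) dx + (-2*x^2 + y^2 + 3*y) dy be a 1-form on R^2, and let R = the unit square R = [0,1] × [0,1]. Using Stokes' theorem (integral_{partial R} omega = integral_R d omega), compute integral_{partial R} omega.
integral_(partial R) omega = -4

Stokes: integral_partial_R omega = integral_R d omega with d omega = (∂Q/∂x - ∂P/∂y) dx ∧ dy.
  ∂Q/∂x = -4*x
  ∂P/∂y = 2
  integrand = ∂Q/∂x - ∂P/∂y = -4*x - 2.
Integrating over R: integral_0^1 integral_0^1 (-4*x - 2) dx dy = -4.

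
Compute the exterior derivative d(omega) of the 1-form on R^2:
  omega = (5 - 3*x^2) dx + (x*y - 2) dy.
d(omega) = (y) dx ∧ dy

For a 1-form omega = sum_i f_i dx_i, the exterior derivative is
  d(omega) = sum_{i < j} (∂f_j/∂x_i - ∂f_i/∂x_j) dx_i ∧ dx_j.
  coefficient of dx ∧ dy: ∂f_2/∂x - ∂f_1/∂y = ∂(x*y - 2)/∂x - ∂(5 - 3*x^2)/∂y = y
Assembling: d(omega) = (y) dx ∧ dy.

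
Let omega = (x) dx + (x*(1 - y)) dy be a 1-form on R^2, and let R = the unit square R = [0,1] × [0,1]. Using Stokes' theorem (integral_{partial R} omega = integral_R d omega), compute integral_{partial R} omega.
integral_(partial R) omega = 1/2

Stokes: integral_partial_R omega = integral_R d omega with d omega = (∂Q/∂x - ∂P/∂y) dx ∧ dy.
  ∂Q/∂x = 1 - y
  ∂P/∂y = 0
  integrand = ∂Q/∂x - ∂P/∂y = 1 - y.
Integrating over R: integral_0^1 integral_0^1 (1 - y) dx dy = 1/2.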